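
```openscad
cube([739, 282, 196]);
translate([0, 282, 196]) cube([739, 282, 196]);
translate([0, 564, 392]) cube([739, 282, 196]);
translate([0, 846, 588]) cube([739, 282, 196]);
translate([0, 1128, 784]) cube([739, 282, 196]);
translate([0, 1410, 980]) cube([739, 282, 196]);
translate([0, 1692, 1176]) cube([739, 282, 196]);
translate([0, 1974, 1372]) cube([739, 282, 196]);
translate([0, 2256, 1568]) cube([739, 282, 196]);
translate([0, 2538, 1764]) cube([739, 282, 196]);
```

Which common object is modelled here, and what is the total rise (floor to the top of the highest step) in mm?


A staircase. The total rise is 1960 mm.

10 identical blocks, each offset up and back from the previous — a staircase. Each step is 196 mm tall and there are 10 of them, so the total rise is 10 × 196 = 1960 mm.


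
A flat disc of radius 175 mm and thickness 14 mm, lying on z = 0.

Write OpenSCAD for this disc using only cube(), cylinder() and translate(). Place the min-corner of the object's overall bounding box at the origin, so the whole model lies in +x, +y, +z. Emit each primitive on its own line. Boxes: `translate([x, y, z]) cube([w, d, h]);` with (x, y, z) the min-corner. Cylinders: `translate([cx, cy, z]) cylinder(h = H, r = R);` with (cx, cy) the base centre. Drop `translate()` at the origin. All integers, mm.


translate([175, 175, 0]) cylinder(h = 14, r = 175);


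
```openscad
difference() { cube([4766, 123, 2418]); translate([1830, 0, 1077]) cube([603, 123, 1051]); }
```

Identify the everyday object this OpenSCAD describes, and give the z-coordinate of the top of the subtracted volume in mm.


A wall with a window opening. The window head height is 2128 mm.

A wall with a rectangular opening subtracted — a window. Sill at z = 1077, opening 1051 mm tall, so the head is at 1077 + 1051 = 2128 mm.


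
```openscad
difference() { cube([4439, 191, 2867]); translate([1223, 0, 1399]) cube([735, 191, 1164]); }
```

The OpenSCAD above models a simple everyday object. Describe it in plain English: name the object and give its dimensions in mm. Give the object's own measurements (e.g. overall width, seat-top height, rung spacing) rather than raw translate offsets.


A wall 4439 mm long (x), 191 mm thick (y), 2867 mm tall, with a rectangular window opening cut through it. The opening is 735 mm wide and 1164 mm tall; its sill is at z = 1399 mm and its near (−x) edge is 1223 mm from the wall's −x end. The opening passes through the full wall thickness.


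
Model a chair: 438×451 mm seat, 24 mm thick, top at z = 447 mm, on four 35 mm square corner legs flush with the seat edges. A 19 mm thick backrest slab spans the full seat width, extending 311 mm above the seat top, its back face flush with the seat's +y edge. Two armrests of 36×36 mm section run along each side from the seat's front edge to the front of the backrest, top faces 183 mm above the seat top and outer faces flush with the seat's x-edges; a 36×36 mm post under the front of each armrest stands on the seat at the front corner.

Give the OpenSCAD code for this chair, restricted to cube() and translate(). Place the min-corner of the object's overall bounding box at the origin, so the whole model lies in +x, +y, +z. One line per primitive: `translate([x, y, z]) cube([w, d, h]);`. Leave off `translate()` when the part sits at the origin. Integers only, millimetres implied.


translate([0, 0, 423]) cube([438, 451, 24]);
cube([35, 35, 423]);
translate([403, 0, 0]) cube([35, 35, 423]);
translate([0, 416, 0]) cube([35, 35, 423]);
translate([403, 416, 0]) cube([35, 35, 423]);
translate([0, 432, 447]) cube([438, 19, 311]);
translate([0, 0, 594]) cube([36, 432, 36]);
translate([402, 0, 594]) cube([36, 432, 36]);
translate([0, 0, 447]) cube([36, 36, 147]);
translate([402, 0, 447]) cube([36, 36, 147]);


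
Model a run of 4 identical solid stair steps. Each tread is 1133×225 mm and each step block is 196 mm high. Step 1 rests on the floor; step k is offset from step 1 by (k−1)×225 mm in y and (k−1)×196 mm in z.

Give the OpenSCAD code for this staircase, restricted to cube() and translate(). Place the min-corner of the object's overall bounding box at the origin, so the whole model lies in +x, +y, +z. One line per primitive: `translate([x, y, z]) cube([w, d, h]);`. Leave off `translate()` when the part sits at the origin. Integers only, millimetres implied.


cube([1133, 225, 196]);
translate([0, 225, 196]) cube([1133, 225, 196]);
translate([0, 450, 392]) cube([1133, 225, 196]);
translate([0, 675, 588]) cube([1133, 225, 196]);


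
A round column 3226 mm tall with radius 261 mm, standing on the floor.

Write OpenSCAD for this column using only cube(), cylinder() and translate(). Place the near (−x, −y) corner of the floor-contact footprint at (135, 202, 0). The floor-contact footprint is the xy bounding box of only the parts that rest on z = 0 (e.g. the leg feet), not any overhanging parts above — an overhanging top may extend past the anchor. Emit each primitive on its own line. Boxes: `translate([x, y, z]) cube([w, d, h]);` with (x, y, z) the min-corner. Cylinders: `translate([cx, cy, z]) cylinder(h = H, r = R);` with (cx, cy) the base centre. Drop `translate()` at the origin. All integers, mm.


translate([396, 463, 0]) cylinder(h = 3226, r = 261);


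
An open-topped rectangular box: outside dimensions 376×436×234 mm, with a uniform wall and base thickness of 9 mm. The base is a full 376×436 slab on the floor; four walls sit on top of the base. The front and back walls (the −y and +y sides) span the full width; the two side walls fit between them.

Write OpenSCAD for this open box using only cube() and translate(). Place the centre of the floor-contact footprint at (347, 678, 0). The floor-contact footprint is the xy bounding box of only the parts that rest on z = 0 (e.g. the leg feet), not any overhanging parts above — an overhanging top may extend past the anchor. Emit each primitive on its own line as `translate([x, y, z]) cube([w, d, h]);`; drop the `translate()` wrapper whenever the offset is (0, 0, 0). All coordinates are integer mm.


translate([159, 460, 0]) cube([376, 436, 9]);
translate([159, 460, 9]) cube([376, 9, 225]);
translate([159, 887, 9]) cube([376, 9, 225]);
translate([159, 469, 9]) cube([9, 418, 225]);
translate([526, 469, 9]) cube([9, 418, 225]);


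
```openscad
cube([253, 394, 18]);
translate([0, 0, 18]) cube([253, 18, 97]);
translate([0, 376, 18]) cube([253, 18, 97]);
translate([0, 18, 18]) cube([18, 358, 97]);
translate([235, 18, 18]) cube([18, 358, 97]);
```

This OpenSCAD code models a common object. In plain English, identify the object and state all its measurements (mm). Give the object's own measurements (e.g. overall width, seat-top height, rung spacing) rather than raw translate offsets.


An open-topped rectangular box: outside dimensions 253×394×115 mm, with a uniform wall and base thickness of 18 mm. The base is a full 253×394 slab on the floor; four walls sit on top of the base. The front and back walls (the −y and +y sides) span the full width; the two side walls fit between them.


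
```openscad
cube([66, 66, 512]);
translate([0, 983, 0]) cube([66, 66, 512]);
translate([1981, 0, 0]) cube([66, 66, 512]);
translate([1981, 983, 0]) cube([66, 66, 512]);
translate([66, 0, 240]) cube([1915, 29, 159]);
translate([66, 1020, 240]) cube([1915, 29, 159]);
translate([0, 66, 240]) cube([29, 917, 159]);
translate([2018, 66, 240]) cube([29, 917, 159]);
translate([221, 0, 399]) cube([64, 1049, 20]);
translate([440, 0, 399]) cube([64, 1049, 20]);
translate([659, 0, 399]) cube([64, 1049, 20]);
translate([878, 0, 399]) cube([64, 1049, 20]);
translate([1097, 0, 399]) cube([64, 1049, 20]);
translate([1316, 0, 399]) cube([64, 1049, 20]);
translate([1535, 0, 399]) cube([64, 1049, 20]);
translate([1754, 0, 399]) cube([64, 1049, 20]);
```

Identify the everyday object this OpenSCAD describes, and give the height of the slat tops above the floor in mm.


A bed frame. The slat-top height is 419 mm.

Four posts, four rails, and a row of slats — a bed frame. Slats sit on the rails at z = 240 + 159 = 399; with slat thickness 20, the top is 419 mm.


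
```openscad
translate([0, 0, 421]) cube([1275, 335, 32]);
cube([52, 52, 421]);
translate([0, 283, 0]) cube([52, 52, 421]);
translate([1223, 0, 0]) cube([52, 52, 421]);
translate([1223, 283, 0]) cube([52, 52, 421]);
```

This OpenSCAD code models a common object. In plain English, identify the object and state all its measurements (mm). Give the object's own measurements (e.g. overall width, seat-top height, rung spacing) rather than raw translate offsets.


A bench: a 1275×335 mm seat slab, 32 mm thick, top at z = 453 mm, on four 52×52 mm square legs flush with the seat corners and standing on z = 0.


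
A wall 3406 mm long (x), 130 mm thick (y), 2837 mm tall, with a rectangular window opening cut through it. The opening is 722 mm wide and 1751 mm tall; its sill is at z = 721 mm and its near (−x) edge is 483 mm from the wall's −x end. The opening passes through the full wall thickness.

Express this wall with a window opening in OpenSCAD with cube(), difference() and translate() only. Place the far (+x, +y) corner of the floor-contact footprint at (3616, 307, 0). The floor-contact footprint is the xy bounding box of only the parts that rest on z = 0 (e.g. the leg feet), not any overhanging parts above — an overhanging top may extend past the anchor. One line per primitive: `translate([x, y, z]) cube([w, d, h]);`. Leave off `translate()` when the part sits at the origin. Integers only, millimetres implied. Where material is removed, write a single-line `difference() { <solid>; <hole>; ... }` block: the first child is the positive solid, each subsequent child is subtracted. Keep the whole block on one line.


difference() { translate([210, 177, 0]) cube([3406, 130, 2837]); translate([693, 177, 721]) cube([722, 130, 1751]); }


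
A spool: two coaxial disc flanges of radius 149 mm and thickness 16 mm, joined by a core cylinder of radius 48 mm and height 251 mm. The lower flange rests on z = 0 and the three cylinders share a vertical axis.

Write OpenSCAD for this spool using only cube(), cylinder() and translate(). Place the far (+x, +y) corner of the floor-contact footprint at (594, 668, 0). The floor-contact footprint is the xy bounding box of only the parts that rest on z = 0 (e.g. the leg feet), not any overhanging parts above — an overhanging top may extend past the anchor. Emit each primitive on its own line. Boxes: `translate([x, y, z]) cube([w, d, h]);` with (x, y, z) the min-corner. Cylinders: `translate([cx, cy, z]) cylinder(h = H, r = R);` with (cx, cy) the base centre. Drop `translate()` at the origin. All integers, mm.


translate([445, 519, 0]) cylinder(h = 16, r = 149);
translate([445, 519, 16]) cylinder(h = 251, r = 48);
translate([445, 519, 267]) cylinder(h = 16, r = 149);


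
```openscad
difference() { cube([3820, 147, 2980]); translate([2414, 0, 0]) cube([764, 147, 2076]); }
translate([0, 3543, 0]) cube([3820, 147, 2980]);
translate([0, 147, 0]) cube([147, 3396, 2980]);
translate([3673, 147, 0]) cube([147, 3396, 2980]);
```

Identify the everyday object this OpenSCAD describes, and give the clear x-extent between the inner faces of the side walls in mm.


A single room. The interior width is 3526 mm.

Four walls enclosing a rectangle with a door in the front wall — a room. Outside width 3820 minus two 147 mm walls gives 3526 mm.


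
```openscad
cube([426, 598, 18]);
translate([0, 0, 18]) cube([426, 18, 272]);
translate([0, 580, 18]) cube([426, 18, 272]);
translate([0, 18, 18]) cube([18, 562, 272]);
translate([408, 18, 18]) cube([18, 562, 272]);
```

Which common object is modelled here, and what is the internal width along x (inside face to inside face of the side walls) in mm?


An open box. The internal width is 390 mm.

A 426×598 base slab with four walls standing on it — an open box. The base is 426 mm wide and the walls are 18 mm thick, so the internal width is 426 − 2 × 18 = 390 mm.


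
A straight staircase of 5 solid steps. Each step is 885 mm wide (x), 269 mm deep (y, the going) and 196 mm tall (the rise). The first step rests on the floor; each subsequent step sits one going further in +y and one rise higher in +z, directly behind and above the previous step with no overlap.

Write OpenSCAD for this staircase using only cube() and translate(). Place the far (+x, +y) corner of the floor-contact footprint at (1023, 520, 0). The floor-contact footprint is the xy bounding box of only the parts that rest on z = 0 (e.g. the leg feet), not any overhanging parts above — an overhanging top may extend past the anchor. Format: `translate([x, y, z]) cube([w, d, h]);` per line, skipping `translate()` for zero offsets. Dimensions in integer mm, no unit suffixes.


translate([138, 251, 0]) cube([885, 269, 196]);
translate([138, 520, 196]) cube([885, 269, 196]);
translate([138, 789, 392]) cube([885, 269, 196]);
translate([138, 1058, 588]) cube([885, 269, 196]);
translate([138, 1327, 784]) cube([885, 269, 196]);


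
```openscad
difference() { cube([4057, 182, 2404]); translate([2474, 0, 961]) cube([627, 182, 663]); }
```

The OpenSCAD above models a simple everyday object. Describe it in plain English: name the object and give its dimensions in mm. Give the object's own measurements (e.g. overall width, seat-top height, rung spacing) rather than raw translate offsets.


A wall 4057 mm long (x), 182 mm thick (y), 2404 mm tall, with a rectangular window opening cut through it. The opening is 627 mm wide and 663 mm tall; its sill is at z = 961 mm and its near (−x) edge is 2474 mm from the wall's −x end. The opening passes through the full wall thickness.


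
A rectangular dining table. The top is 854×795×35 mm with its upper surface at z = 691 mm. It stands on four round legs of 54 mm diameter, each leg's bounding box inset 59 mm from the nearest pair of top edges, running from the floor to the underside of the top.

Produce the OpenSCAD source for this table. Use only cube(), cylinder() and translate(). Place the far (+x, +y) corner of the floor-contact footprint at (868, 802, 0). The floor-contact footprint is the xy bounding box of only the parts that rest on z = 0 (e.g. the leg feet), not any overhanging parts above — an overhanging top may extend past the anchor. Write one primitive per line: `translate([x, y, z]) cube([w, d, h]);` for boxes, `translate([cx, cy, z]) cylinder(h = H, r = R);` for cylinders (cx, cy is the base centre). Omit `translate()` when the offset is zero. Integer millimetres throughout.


translate([73, 66, 656]) cube([854, 795, 35]);
translate([159, 152, 0]) cylinder(h = 656, r = 27);
translate([841, 152, 0]) cylinder(h = 656, r = 27);
translate([159, 775, 0]) cylinder(h = 656, r = 27);
translate([841, 775, 0]) cylinder(h = 656, r = 27);


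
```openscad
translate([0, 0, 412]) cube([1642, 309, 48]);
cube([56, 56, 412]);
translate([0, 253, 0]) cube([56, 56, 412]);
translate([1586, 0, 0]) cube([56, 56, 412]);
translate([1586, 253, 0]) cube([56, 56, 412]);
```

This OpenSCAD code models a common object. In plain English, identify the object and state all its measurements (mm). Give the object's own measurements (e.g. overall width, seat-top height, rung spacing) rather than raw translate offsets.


A bench: a 1642×309 mm seat slab, 48 mm thick, top at z = 460 mm, on four 56×56 mm square legs flush with the seat corners and standing on z = 0.


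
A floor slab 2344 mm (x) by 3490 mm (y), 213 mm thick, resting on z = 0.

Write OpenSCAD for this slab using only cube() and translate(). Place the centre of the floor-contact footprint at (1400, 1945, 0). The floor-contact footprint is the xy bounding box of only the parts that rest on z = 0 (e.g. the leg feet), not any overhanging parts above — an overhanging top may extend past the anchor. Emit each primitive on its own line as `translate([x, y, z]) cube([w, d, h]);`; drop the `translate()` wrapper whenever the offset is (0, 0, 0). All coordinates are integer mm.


translate([228, 200, 0]) cube([2344, 3490, 213]);


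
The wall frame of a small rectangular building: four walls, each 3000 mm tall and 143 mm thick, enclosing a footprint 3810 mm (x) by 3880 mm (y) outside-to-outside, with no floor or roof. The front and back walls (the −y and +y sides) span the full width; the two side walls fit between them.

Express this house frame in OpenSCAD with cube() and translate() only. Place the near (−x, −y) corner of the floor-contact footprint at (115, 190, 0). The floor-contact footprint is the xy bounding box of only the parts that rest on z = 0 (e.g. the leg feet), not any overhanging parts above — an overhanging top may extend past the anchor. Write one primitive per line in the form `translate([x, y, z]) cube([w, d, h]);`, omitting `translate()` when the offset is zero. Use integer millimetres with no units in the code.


translate([115, 190, 0]) cube([3810, 143, 3000]);
translate([115, 3927, 0]) cube([3810, 143, 3000]);
translate([115, 333, 0]) cube([143, 3594, 3000]);
translate([3782, 333, 0]) cube([143, 3594, 3000]);


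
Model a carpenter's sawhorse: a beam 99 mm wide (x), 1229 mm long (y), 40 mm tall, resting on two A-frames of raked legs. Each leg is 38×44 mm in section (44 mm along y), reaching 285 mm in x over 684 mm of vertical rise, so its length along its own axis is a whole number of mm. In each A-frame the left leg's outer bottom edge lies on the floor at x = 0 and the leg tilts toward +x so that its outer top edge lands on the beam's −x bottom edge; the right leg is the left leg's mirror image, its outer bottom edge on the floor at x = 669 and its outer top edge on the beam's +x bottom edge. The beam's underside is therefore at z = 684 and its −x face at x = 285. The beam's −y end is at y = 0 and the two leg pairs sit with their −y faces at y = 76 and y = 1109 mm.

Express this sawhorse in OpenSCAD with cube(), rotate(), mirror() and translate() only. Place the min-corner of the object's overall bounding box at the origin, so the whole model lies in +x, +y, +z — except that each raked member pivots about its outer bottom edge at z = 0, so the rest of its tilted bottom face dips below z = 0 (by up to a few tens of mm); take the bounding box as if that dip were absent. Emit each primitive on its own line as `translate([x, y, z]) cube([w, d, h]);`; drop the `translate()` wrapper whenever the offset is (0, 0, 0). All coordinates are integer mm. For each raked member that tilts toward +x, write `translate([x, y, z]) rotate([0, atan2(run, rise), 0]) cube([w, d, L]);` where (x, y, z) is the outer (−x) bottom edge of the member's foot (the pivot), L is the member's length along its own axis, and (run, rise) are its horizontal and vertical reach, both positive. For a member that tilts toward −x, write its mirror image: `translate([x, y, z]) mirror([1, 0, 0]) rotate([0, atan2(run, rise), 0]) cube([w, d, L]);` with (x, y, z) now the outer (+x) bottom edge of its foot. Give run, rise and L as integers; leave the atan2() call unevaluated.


translate([285, 0, 684]) cube([99, 1229, 40]);
translate([0, 76, 0]) rotate([0, atan2(285, 684), 0]) cube([38, 44, 741]);
translate([669, 76, 0]) mirror([1, 0, 0]) rotate([0, atan2(285, 684), 0]) cube([38, 44, 741]);
translate([0, 1109, 0]) rotate([0, atan2(285, 684), 0]) cube([38, 44, 741]);
translate([669, 1109, 0]) mirror([1, 0, 0]) rotate([0, atan2(285, 684), 0]) cube([38, 44, 741]);


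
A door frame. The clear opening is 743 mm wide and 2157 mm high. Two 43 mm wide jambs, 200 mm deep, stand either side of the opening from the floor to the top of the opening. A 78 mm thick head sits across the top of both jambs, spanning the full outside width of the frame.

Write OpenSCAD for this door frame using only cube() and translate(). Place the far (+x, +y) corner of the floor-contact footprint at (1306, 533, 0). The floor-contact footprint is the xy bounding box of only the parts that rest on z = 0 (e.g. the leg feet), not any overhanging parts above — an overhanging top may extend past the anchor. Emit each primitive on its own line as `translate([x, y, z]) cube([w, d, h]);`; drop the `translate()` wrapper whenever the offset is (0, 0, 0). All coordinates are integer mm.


translate([477, 333, 0]) cube([43, 200, 2157]);
translate([1263, 333, 0]) cube([43, 200, 2157]);
translate([477, 333, 2157]) cube([829, 200, 78]);


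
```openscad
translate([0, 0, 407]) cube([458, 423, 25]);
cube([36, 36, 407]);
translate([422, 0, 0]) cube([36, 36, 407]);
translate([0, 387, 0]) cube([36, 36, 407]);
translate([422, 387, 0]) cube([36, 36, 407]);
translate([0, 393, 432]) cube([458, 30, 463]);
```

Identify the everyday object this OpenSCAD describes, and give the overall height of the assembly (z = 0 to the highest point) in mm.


A chair. The overall height is 895 mm.

A slab on four corner posts with a tall panel at the back — a chair. The seat slab sits at z = 407 with thickness 25, and the 463 mm backrest starts at the seat top, so the overall height is 407 + 25 + 463 = 895 mm.


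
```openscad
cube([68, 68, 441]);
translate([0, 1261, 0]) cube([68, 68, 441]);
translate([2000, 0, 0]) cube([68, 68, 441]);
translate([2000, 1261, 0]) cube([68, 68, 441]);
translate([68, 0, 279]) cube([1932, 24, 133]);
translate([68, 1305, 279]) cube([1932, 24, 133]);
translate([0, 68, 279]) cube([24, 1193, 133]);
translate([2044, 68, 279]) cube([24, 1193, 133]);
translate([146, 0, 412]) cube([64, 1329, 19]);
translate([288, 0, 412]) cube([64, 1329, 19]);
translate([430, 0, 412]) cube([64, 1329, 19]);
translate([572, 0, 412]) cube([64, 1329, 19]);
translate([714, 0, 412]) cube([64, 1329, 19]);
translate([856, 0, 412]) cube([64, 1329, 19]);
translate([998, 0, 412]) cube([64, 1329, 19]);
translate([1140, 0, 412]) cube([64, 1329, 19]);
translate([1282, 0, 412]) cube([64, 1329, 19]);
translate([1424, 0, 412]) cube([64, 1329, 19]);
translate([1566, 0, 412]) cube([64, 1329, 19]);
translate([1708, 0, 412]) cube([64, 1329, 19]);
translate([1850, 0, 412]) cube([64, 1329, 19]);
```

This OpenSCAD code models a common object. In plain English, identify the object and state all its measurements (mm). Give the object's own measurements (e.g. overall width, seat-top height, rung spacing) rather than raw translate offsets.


A bed frame 2068 mm long (x) by 1329 mm wide (y). Four 68×68 mm corner posts, 441 mm tall, at the corners of the footprint. Four rails of 24 mm thickness and 133 mm height run between adjacent posts with their undersides at z = 279 mm, their outer faces flush with the outside of the frame (the two x-running rails run between the posts' inner faces; the two y-running rails run between the posts' inner faces). 13 slats, each 64 mm wide (x) and 19 mm thick, lie across the top of the two x-running rails, running the full 1329 mm width of the frame in y; along x they sit between the end posts with a 78 mm gap after the −x posts and between neighbouring slats, leaving 86 mm before the +x posts.


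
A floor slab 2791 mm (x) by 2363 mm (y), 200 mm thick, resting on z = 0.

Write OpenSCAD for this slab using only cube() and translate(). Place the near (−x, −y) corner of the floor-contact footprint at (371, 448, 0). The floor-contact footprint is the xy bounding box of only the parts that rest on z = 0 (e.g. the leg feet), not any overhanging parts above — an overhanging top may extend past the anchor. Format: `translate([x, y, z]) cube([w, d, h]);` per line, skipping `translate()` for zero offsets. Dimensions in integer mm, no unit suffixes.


translate([371, 448, 0]) cube([2791, 2363, 200]);


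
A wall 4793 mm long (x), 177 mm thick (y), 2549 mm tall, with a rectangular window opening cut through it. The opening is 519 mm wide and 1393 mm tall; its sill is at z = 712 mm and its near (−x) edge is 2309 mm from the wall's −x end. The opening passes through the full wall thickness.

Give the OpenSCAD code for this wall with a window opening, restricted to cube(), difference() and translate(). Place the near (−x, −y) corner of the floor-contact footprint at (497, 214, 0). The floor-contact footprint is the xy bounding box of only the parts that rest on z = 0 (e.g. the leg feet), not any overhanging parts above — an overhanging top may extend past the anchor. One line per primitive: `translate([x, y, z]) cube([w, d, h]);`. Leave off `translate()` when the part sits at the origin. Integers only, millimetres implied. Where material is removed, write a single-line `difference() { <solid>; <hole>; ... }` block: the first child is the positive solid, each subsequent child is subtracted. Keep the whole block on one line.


difference() { translate([497, 214, 0]) cube([4793, 177, 2549]); translate([2806, 214, 712]) cube([519, 177, 1393]); }


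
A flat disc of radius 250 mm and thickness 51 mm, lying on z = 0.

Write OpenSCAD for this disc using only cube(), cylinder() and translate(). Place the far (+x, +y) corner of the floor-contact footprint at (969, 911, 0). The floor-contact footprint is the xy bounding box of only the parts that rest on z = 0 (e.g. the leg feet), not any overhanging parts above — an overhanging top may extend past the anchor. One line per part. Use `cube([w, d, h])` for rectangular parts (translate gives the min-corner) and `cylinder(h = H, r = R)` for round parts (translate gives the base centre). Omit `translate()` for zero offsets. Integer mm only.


translate([719, 661, 0]) cylinder(h = 51, r = 250);


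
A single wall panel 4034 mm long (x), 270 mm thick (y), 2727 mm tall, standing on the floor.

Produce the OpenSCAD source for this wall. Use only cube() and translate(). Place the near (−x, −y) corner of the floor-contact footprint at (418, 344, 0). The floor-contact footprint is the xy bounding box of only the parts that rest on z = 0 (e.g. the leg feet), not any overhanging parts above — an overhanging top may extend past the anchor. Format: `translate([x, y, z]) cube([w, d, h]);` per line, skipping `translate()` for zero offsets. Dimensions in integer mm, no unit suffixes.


translate([418, 344, 0]) cube([4034, 270, 2727]);


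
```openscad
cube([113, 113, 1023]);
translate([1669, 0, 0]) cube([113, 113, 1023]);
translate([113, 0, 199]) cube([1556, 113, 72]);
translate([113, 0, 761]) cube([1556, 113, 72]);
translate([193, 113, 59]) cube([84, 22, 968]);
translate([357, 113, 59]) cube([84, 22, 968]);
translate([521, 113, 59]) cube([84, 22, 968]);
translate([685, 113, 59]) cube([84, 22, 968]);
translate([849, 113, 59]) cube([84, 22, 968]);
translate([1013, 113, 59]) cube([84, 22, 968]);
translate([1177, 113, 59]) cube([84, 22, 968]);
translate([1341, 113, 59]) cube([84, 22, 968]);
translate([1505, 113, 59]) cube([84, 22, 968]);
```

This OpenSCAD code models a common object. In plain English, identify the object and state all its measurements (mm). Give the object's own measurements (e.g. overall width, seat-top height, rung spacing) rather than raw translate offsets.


A fence section. Two 113×113 mm posts, 1023 mm tall, stand on the floor with a clear span of 1556 mm between their inner faces. Two horizontal rails of 113×72 mm section span the gap between the posts with their undersides at z = 199 mm and z = 761 mm, flush with the posts' −y face. 9 pickets, each 84 mm wide, 22 mm thick and 968 mm tall, are fixed to the +y face of the rails with their bottoms at z = 59 mm, spaced across the span with a 80 mm gap after the −x post and between neighbouring pickets and before the +x post.


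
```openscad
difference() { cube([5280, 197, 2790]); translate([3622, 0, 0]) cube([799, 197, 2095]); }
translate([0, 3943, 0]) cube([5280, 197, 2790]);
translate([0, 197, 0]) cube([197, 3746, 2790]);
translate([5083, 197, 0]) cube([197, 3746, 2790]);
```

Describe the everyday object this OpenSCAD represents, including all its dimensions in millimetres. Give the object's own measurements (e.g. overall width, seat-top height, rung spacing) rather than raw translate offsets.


A single room: four walls, each 2790 mm tall and 197 mm thick, enclosing an outside footprint 5280×4140 mm (x × y), no floor or roof. The front and back walls (−y and +y sides) run the full x-width; the side walls fit between their inner faces. A door opening 799 mm wide and 2095 mm tall is cut through the front wall from the floor up, its −x edge 3622 mm from the wall's −x end.


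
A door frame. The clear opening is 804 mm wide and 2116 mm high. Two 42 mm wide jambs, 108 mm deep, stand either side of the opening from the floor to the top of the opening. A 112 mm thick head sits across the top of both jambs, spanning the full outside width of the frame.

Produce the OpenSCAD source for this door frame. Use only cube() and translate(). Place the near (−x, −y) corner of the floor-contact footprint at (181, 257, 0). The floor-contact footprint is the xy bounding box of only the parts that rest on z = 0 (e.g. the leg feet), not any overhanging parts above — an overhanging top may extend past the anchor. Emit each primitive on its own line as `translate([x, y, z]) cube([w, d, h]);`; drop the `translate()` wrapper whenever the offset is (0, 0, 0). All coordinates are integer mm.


translate([181, 257, 0]) cube([42, 108, 2116]);
translate([1027, 257, 0]) cube([42, 108, 2116]);
translate([181, 257, 2116]) cube([888, 108, 112]);


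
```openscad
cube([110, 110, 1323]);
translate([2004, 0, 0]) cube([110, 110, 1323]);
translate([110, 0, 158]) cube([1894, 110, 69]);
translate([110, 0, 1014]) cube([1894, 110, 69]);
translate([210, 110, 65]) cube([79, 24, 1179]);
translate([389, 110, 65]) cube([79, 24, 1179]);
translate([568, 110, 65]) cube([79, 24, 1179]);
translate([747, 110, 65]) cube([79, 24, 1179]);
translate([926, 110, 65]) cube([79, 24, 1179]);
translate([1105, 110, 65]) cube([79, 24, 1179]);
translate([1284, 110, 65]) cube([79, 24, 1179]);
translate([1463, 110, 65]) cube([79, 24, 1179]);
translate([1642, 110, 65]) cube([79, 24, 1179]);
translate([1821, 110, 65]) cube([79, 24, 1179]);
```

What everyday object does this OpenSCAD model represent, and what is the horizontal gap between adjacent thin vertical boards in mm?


A fence section. The picket gap is 100 mm.

Two posts, two rails, 10 pickets — a fence section. Span 1894 mm holds 10 pickets of 79 mm with 11 equal gaps: ⌊(1894 − 10·79) / 11⌋ = 100 mm.


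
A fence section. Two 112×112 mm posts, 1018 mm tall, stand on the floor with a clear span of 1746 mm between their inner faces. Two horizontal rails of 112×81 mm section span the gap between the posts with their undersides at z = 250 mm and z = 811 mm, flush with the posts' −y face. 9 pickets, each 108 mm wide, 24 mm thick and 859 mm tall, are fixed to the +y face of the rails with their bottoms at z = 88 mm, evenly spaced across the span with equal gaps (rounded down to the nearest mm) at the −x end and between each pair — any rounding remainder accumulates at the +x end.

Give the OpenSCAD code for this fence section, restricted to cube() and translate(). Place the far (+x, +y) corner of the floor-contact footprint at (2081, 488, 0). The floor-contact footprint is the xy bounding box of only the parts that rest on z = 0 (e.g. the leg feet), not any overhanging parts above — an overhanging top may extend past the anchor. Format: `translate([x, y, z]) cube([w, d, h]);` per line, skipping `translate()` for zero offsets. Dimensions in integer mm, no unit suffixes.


translate([111, 376, 0]) cube([112, 112, 1018]);
translate([1969, 376, 0]) cube([112, 112, 1018]);
translate([223, 376, 250]) cube([1746, 112, 81]);
translate([223, 376, 811]) cube([1746, 112, 81]);
translate([300, 488, 88]) cube([108, 24, 859]);
translate([485, 488, 88]) cube([108, 24, 859]);
translate([670, 488, 88]) cube([108, 24, 859]);
translate([855, 488, 88]) cube([108, 24, 859]);
translate([1040, 488, 88]) cube([108, 24, 859]);
translate([1225, 488, 88]) cube([108, 24, 859]);
translate([1410, 488, 88]) cube([108, 24, 859]);
translate([1595, 488, 88]) cube([108, 24, 859]);
translate([1780, 488, 88]) cube([108, 24, 859]);


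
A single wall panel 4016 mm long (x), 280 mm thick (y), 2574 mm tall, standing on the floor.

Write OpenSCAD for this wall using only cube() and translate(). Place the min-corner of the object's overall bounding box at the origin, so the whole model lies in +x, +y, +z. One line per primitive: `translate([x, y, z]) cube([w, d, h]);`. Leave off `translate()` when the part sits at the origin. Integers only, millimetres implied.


cube([4016, 280, 2574]);


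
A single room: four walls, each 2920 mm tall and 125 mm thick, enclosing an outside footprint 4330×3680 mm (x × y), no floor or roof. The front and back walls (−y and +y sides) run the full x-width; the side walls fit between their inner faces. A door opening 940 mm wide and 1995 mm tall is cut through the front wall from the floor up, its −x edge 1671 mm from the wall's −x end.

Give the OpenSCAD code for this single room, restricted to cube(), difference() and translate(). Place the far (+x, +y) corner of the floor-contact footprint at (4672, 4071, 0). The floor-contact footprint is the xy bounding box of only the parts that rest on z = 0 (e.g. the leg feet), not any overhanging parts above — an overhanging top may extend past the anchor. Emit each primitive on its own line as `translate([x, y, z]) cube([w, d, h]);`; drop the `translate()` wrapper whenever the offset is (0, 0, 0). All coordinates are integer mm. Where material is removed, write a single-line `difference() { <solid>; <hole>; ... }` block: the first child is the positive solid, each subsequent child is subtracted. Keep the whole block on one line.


difference() { translate([342, 391, 0]) cube([4330, 125, 2920]); translate([2013, 391, 0]) cube([940, 125, 1995]); }
translate([342, 3946, 0]) cube([4330, 125, 2920]);
translate([342, 516, 0]) cube([125, 3430, 2920]);
translate([4547, 516, 0]) cube([125, 3430, 2920]);


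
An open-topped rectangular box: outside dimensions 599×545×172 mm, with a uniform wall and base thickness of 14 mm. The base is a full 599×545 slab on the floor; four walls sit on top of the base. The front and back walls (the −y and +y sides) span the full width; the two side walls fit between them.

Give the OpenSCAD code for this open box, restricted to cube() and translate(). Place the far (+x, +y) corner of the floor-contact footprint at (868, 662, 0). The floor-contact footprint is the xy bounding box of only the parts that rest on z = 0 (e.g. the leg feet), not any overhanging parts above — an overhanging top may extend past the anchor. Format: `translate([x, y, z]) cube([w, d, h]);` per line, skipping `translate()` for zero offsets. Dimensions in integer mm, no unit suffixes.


translate([269, 117, 0]) cube([599, 545, 14]);
translate([269, 117, 14]) cube([599, 14, 158]);
translate([269, 648, 14]) cube([599, 14, 158]);
translate([269, 131, 14]) cube([14, 517, 158]);
translate([854, 131, 14]) cube([14, 517, 158]);


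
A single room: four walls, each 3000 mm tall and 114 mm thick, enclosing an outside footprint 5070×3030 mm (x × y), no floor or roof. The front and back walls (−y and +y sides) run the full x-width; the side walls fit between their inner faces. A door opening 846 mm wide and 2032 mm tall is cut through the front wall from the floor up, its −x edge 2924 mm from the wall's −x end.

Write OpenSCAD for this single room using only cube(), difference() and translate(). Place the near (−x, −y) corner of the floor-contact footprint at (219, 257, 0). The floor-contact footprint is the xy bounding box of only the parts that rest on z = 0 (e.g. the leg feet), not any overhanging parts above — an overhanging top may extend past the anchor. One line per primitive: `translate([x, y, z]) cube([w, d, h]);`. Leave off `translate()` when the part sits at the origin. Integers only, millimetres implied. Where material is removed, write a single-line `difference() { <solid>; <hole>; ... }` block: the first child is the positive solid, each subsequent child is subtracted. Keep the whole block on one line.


difference() { translate([219, 257, 0]) cube([5070, 114, 3000]); translate([3143, 257, 0]) cube([846, 114, 2032]); }
translate([219, 3173, 0]) cube([5070, 114, 3000]);
translate([219, 371, 0]) cube([114, 2802, 3000]);
translate([5175, 371, 0]) cube([114, 2802, 3000]);


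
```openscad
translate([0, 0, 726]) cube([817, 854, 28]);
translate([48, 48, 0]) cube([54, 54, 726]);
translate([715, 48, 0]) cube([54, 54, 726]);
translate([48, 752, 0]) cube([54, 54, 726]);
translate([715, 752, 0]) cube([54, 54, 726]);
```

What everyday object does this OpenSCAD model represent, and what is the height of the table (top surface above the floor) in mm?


A table. The table height is 754 mm.

A 817×854×28 slab sits at z = 726 on four 54 mm square posts — a table. The top surface is at 726 + 28 = 754 mm.


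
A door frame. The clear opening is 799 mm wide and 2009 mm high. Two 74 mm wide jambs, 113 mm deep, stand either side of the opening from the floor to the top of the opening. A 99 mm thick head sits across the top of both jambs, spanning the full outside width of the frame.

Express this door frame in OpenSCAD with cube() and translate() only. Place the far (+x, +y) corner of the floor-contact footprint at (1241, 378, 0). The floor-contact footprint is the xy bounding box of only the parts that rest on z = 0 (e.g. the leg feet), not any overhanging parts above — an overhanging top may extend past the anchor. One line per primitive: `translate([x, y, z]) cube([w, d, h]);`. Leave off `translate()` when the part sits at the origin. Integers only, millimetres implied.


translate([294, 265, 0]) cube([74, 113, 2009]);
translate([1167, 265, 0]) cube([74, 113, 2009]);
translate([294, 265, 2009]) cube([947, 113, 99]);


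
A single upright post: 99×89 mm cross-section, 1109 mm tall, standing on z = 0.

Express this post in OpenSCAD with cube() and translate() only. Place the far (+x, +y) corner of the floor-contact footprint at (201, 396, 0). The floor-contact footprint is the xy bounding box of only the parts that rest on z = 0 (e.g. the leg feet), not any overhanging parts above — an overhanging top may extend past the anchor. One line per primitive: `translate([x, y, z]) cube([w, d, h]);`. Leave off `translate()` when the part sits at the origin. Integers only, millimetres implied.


translate([102, 307, 0]) cube([99, 89, 1109]);


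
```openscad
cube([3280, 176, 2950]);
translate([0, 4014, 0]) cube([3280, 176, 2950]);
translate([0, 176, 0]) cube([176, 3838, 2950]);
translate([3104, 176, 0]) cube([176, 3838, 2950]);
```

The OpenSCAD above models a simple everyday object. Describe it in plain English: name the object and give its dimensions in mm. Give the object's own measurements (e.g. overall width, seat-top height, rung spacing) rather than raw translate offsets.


The wall frame of a small rectangular building: four walls, each 2950 mm tall and 176 mm thick, enclosing a footprint 3280 mm (x) by 4190 mm (y) outside-to-outside, with no floor or roof. The front and back walls (the −y and +y sides) span the full width; the two side walls fit between them.


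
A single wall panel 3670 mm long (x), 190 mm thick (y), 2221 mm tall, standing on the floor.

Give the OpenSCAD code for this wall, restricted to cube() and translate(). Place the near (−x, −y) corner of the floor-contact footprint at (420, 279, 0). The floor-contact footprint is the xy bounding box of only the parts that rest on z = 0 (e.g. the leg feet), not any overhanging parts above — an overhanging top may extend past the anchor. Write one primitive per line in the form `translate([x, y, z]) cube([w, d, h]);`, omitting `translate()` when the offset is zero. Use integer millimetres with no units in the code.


translate([420, 279, 0]) cube([3670, 190, 2221]);


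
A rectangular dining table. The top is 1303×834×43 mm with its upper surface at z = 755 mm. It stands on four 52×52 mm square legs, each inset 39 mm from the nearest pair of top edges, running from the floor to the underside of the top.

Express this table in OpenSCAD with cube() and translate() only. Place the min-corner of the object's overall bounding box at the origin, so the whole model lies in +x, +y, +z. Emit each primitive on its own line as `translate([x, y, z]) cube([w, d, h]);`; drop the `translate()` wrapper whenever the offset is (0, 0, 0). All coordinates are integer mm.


translate([0, 0, 712]) cube([1303, 834, 43]);
translate([39, 39, 0]) cube([52, 52, 712]);
translate([1212, 39, 0]) cube([52, 52, 712]);
translate([39, 743, 0]) cube([52, 52, 712]);
translate([1212, 743, 0]) cube([52, 52, 712]);
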